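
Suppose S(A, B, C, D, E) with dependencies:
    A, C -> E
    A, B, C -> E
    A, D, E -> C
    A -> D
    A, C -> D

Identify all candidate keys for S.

{A, B, C}, {A, B, E}

No FD produces {A, B}, so they must be in every candidate key.
{A, B, C}⁺ = {A, B, C, D, E} — all of the relation — so {A, B, C} is a candidate key.
{A, B, E}⁺ = {A, B, C, D, E} — all of the relation — so {A, B, E} is a candidate key.
No proper subset of any of these is a key, and no other minimal superkey exists.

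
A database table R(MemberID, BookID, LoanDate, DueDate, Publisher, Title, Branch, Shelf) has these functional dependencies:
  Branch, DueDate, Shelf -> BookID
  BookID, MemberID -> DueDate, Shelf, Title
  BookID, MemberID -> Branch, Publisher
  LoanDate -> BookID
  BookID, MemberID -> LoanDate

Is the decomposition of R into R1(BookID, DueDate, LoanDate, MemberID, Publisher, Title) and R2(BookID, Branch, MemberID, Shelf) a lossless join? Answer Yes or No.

R1 ∩ R2 = {BookID, MemberID}; its closure under F is {BookID, Branch, DueDate, LoanDate, MemberID, Publisher, Shelf, Title}.
This includes all of R1, so the common attributes are a superkey of R1 — the join is lossless.

Yes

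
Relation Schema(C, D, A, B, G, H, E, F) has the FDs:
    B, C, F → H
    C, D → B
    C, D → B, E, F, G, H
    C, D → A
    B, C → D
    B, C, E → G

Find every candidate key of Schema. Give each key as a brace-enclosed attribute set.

Attributes never on any right-hand side: {C} — every candidate key must contain it.
{B, C}⁺ = {A, B, C, D, E, F, G, H} — all of the relation — so {B, C} is a candidate key.
{C, D}⁺ = {A, B, C, D, E, F, G, H} — all of the relation — so {C, D} is a candidate key.
These are minimal and exhaustive — every other superkey contains one of them.

{B, C}, {C, D}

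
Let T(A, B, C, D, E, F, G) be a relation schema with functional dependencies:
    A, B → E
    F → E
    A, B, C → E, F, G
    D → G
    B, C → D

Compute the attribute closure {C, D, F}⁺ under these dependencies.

{C, D, E, F, G}

Start with {C, D, F}.
F → E applies; add {E} → now {C, D, E, F}.
D → G applies; add {G} → now {C, D, E, F, G}.
No further FD applies.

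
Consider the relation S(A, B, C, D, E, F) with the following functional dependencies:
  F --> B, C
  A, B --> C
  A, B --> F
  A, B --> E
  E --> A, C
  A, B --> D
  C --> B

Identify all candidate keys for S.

{E} is a candidate key since {E}⁺ = {A, B, C, D, E, F} covers every attribute.
{A, B} is a candidate key since {A, B}⁺ = {A, B, C, D, E, F} covers every attribute.
{A, C} is a candidate key since {A, C}⁺ = {A, B, C, D, E, F} covers every attribute.
{A, F} is a candidate key since {A, F}⁺ = {A, B, C, D, E, F} covers every attribute.
These are minimal and exhaustive — every other superkey contains one of them.

{A, B}, {A, C}, {A, F}, {E}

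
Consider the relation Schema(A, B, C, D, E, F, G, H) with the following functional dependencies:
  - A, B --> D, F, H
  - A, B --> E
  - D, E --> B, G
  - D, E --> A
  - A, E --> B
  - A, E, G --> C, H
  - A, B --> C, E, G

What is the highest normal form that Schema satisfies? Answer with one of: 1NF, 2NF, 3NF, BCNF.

BCNF

Candidate keys: {A, B}, {A, E}, {D, E}. Prime attributes: {A, B, D, E}.
Each dependency's left side is a superkey — BCNF holds.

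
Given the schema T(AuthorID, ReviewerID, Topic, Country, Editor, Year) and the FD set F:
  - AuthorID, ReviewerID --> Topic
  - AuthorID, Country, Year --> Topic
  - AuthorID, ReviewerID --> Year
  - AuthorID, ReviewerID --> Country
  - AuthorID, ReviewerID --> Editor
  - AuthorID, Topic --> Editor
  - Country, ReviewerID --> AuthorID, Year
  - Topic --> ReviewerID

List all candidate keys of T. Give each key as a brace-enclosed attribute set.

{AuthorID, Country, Year}, {AuthorID, ReviewerID}, {AuthorID, Topic}, {Country, ReviewerID}, {Country, Topic}

Closure of {AuthorID, ReviewerID} is {AuthorID, Country, Editor, ReviewerID, Topic, Year}, the whole schema; {AuthorID, ReviewerID} is a candidate key.
Closure of {AuthorID, Topic} is {AuthorID, Country, Editor, ReviewerID, Topic, Year}, the whole schema; {AuthorID, Topic} is a candidate key.
Closure of {Country, ReviewerID} is {AuthorID, Country, Editor, ReviewerID, Topic, Year}, the whole schema; {Country, ReviewerID} is a candidate key.
Closure of {Country, Topic} is {AuthorID, Country, Editor, ReviewerID, Topic, Year}, the whole schema; {Country, Topic} is a candidate key.
Closure of {AuthorID, Country, Year} is {AuthorID, Country, Editor, ReviewerID, Topic, Year}, the whole schema; {AuthorID, Country, Year} is a candidate key.
These are minimal and exhaustive — every other superkey contains one of them.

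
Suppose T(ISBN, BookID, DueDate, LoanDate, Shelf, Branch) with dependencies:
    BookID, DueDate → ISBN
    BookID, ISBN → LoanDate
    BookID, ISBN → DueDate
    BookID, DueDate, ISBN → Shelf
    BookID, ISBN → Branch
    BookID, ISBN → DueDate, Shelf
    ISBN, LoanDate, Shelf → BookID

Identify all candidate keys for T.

Closure of {BookID, DueDate} is {BookID, Branch, DueDate, ISBN, LoanDate, Shelf}, the whole schema; {BookID, DueDate} is a candidate key.
Closure of {BookID, ISBN} is {BookID, Branch, DueDate, ISBN, LoanDate, Shelf}, the whole schema; {BookID, ISBN} is a candidate key.
Closure of {ISBN, LoanDate, Shelf} is {BookID, Branch, DueDate, ISBN, LoanDate, Shelf}, the whole schema; {ISBN, LoanDate, Shelf} is a candidate key.
No proper subset of any of these is a key, and no other minimal superkey exists.

{BookID, DueDate}, {BookID, ISBN}, {ISBN, LoanDate, Shelf}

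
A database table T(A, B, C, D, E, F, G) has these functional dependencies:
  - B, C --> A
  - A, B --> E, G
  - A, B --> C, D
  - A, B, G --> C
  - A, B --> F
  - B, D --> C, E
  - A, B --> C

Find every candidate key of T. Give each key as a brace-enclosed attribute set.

{A, B}, {B, C}, {B, D}

No FD produces {B}, so it must be in every candidate key.
{A, B}⁺ = {A, B, C, D, E, F, G} — all of the relation — so {A, B} is a candidate key.
{B, C}⁺ = {A, B, C, D, E, F, G} — all of the relation — so {B, C} is a candidate key.
{B, D}⁺ = {A, B, C, D, E, F, G} — all of the relation — so {B, D} is a candidate key.
These are minimal and exhaustive — every other superkey contains one of them.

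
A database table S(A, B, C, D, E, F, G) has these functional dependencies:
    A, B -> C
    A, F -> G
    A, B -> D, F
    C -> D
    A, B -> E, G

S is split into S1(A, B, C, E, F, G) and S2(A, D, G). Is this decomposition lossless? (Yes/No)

No

Common attributes: {A, G}; their closure is {A, G}.
The closure covers neither S1 nor S2 entirely; the join is not lossless.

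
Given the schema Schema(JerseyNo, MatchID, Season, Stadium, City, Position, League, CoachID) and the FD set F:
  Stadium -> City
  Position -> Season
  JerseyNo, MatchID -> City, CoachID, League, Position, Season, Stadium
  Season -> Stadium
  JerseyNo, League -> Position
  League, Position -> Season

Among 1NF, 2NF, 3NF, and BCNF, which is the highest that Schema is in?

2NF

Candidate key: {JerseyNo, MatchID}. Prime attributes: {JerseyNo, MatchID}.
Stadium -> City breaks BCNF: {Stadium}⁺ = {City, Stadium}, so {Stadium} is not a superkey.
Stadium -> City determines the non-prime attribute {City} from a non-superkey — 3NF is violated.
No proper subset of a key has a non-prime attribute in its closure, so there is no partial dependency; 2NF holds.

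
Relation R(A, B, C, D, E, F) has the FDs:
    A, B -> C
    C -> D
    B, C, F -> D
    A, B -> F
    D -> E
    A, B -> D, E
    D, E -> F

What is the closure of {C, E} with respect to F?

Start with {C, E}.
C -> D applies; add {D} → now {C, D, E}.
D, E -> F applies; add {F} → now {C, D, E, F}.
No further FD applies.

{C, D, E, F}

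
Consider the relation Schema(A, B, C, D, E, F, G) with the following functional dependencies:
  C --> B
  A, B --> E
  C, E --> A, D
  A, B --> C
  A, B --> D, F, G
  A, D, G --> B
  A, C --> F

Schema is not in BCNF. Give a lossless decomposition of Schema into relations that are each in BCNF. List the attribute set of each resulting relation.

{A, C, D, E, F, G}; {B, C}

Candidate keys of the original relation: {A, B}, {A, C}, {A, D, G}, {C, E}.
{A, B, C, D, E, F, G}: {C} determines {B, C} here but is not a superkey — split on C --> B, giving {B, C} and {A, C, D, E, F, G}.
{B, C} is in BCNF.
{A, C, D, E, F, G} is in BCNF.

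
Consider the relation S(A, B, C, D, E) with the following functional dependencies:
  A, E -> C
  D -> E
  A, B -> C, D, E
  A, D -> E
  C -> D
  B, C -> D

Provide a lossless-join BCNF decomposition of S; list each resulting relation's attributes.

Candidate key of the original relation: {A, B}.
In {A, B, C, D, E}, {A, E} is not a superkey ({A, E}⁺ restricted to this set is {A, C, D, E}), so split on A, E -> C, D into {A, C, D, E} and {A, B, E}.
In {A, C, D, E}, {D} is not a superkey ({D}⁺ restricted to this set is {D, E}), so split on D -> E into {D, E} and {A, C, D}.
{D, E}: every determinant is a superkey — BCNF.
In {A, C, D}, {C} is not a superkey ({C}⁺ restricted to this set is {C, D}), so split on C -> D into {C, D} and {A, C}.
{C, D}: every determinant is a superkey — BCNF.
{A, C}: every determinant is a superkey — BCNF.
{A, B, E}: every determinant is a superkey — BCNF.

{A, B, E}; {A, C}; {C, D}; {D, E}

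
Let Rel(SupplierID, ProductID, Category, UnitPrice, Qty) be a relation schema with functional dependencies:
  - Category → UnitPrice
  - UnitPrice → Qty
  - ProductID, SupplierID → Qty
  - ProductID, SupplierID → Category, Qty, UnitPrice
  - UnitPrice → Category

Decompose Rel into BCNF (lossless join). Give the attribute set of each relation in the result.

{Category, ProductID, SupplierID}; {Category, Qty, UnitPrice}

Candidate key of the original relation: {ProductID, SupplierID}.
{Category, ProductID, Qty, SupplierID, UnitPrice}: {Category} determines {Category, Qty, UnitPrice} here but is not a superkey — split on Category → Qty, UnitPrice, giving {Category, Qty, UnitPrice} and {Category, ProductID, SupplierID}.
{Category, Qty, UnitPrice} is in BCNF.
{Category, ProductID, SupplierID} is in BCNF.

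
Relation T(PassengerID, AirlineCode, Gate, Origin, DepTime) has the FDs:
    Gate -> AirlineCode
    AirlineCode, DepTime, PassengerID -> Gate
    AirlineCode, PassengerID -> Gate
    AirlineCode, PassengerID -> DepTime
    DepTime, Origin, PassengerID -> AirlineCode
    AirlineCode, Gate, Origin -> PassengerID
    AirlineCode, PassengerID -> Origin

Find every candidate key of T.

{AirlineCode, PassengerID}, {DepTime, Origin, PassengerID}, {Gate, Origin}, {Gate, PassengerID}

Closure of {AirlineCode, PassengerID} is {AirlineCode, DepTime, Gate, Origin, PassengerID}, the whole schema; {AirlineCode, PassengerID} is a candidate key.
Closure of {Gate, Origin} is {AirlineCode, DepTime, Gate, Origin, PassengerID}, the whole schema; {Gate, Origin} is a candidate key.
Closure of {Gate, PassengerID} is {AirlineCode, DepTime, Gate, Origin, PassengerID}, the whole schema; {Gate, PassengerID} is a candidate key.
Closure of {DepTime, Origin, PassengerID} is {AirlineCode, DepTime, Gate, Origin, PassengerID}, the whole schema; {DepTime, Origin, PassengerID} is a candidate key.
Any other superkey properly contains one of these, so there are no further candidate keys.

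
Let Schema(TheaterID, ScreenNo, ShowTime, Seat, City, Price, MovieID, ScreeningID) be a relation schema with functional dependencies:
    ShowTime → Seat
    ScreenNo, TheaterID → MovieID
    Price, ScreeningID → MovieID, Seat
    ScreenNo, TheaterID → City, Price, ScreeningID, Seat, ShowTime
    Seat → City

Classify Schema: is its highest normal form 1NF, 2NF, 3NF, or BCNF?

2NF

Candidate key: {ScreenNo, TheaterID}. Prime attributes: {ScreenNo, TheaterID}.
ShowTime → Seat breaks BCNF: {ShowTime}⁺ = {City, Seat, ShowTime}, so {ShowTime} is not a superkey.
Because {Seat} is non-prime and the left side of ShowTime → Seat is not a superkey, the relation is not in 3NF.
Checking every proper subset of each key, none determines a non-prime attribute — 2NF is satisfied.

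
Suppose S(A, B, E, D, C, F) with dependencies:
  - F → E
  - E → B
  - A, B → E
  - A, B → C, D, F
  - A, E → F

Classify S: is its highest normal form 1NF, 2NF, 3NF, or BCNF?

Candidate keys: {A, B}, {A, E}, {A, F}. Prime attributes: {A, B, E, F}.
F → E: {F}⁺ = {B, E, F}, which is not all of the attributes, so the left side is not a superkey — BCNF is violated.
But every attribute on its right side ({E}) is prime, and the same holds for every other non-superkey FD, so 3NF still holds.

3NF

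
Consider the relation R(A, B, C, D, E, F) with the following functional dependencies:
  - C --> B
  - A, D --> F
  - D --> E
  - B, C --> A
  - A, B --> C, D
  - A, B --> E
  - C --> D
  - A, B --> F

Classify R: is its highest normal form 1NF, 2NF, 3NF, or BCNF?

Candidate keys: {A, B}, {C}. Prime attributes: {A, B, C}.
A, D --> F: {A, D}⁺ = {A, D, E, F}, which is not all of the attributes, so the left side is not a superkey — BCNF is violated.
Because {F} is non-prime and the left side of A, D --> F is not a superkey, the relation is not in 3NF.
No non-prime attribute depends on a proper subset of any candidate key, so 2NF holds.

2NF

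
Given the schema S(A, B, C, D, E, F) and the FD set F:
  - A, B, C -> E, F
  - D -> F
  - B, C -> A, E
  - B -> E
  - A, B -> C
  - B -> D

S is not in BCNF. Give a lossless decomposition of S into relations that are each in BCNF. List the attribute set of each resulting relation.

Candidate keys of the original relation: {A, B}, {B, C}.
Within {A, B, C, D, E, F}: {D}⁺ ∩ {A, B, C, D, E, F} = {D, F}, not the whole set, so D -> F violates BCNF; decompose into {D, F} and {A, B, C, D, E}.
{D, F} has no BCNF violation.
Within {A, B, C, D, E}: {B}⁺ ∩ {A, B, C, D, E} = {B, D, E}, not the whole set, so B -> D, E violates BCNF; decompose into {B, D, E} and {A, B, C}.
{B, D, E} has no BCNF violation.
{A, B, C} has no BCNF violation.

{A, B, C}; {B, D, E}; {D, F}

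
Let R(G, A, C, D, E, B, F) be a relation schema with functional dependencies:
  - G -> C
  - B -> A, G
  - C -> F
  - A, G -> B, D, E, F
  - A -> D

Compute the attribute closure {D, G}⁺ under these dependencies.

Start with {D, G}.
G -> C applies; add {C} → now {C, D, G}.
C -> F applies; add {F} → now {C, D, F, G}.
No further FD applies.

{C, D, F, G}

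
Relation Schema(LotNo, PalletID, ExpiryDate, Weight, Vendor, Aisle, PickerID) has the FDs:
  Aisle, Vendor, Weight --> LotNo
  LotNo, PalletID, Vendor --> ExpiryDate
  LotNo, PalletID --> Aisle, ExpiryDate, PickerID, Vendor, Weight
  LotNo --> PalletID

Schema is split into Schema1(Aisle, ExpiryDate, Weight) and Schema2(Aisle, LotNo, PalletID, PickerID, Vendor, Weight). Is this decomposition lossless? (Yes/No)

The shared attributes are {Aisle, Weight} and {Aisle, Weight}⁺ = {Aisle, Weight}.
Schema1 ⊄ {Aisle, Weight} and Schema2 ⊄ {Aisle, Weight}, so the split is lossy.

No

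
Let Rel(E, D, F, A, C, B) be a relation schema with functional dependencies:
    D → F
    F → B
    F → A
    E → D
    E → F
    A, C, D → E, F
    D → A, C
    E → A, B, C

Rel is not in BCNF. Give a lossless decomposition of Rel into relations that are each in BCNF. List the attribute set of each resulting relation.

Candidate keys of the original relation: {D}, {E}.
Within {A, B, C, D, E, F}: {F}⁺ ∩ {A, B, C, D, E, F} = {A, B, F}, not the whole set, so F → A, B violates BCNF; decompose into {A, B, F} and {C, D, E, F}.
{A, B, F} is in BCNF.
{C, D, E, F} is in BCNF.

{A, B, F}; {C, D, E, F}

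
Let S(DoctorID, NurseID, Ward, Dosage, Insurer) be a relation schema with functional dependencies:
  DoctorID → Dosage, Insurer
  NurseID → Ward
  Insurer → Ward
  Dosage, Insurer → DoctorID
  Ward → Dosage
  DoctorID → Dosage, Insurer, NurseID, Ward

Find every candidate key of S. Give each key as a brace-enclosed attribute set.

{DoctorID}⁺ = {DoctorID, Dosage, Insurer, NurseID, Ward}, which is every attribute, so {DoctorID} is a candidate key.
{Insurer}⁺ = {DoctorID, Dosage, Insurer, NurseID, Ward}, which is every attribute, so {Insurer} is a candidate key.
These are minimal and exhaustive — every other superkey contains one of them.

{DoctorID}, {Insurer}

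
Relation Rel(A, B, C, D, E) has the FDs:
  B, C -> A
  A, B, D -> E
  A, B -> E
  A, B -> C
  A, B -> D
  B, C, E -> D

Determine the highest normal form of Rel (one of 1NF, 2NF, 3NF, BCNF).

BCNF

Candidate keys: {A, B}, {B, C}. Prime attributes: {A, B, C}.
The left-hand side of every FD is a superkey, so BCNF is satisfied.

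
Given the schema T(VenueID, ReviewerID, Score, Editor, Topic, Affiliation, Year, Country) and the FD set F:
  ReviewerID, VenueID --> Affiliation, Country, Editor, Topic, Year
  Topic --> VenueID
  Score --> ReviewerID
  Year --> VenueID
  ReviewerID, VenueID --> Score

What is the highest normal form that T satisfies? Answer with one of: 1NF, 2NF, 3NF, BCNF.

Candidate keys: {ReviewerID, Topic}, {ReviewerID, VenueID}, {ReviewerID, Year}, {Score, Topic}, {Score, VenueID}, {Score, Year}. Prime attributes: {ReviewerID, Score, Topic, VenueID, Year}.
Topic --> VenueID: {Topic}⁺ = {Topic, VenueID}, which is not all of the attributes, so the left side is not a superkey — BCNF is violated.
But every attribute on its right side ({VenueID}) is prime, and the same holds for every other non-superkey FD, so 3NF still holds.

3NF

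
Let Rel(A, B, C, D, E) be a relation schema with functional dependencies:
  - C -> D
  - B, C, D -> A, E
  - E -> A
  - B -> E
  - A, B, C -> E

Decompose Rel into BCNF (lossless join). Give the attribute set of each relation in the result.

Candidate key of the original relation: {B, C}.
In {A, B, C, D, E}, {C} is not a superkey ({C}⁺ restricted to this set is {C, D}), so split on C -> D into {C, D} and {A, B, C, E}.
{C, D} has no BCNF violation.
In {A, B, C, E}, {E} is not a superkey ({E}⁺ restricted to this set is {A, E}), so split on E -> A into {A, E} and {B, C, E}.
{A, E} has no BCNF violation.
In {B, C, E}, {B} is not a superkey ({B}⁺ restricted to this set is {B, E}), so split on B -> E into {B, E} and {B, C}.
{B, E} has no BCNF violation.
{B, C} has no BCNF violation.

{A, E}; {B, C}; {B, E}; {C, D}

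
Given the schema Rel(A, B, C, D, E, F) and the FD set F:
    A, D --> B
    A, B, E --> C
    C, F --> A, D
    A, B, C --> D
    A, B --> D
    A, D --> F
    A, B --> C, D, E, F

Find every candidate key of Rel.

{A, B}, {A, D}, {C, F}

Closure of {A, B} is {A, B, C, D, E, F}, the whole schema; {A, B} is a candidate key.
Closure of {A, D} is {A, B, C, D, E, F}, the whole schema; {A, D} is a candidate key.
Closure of {C, F} is {A, B, C, D, E, F}, the whole schema; {C, F} is a candidate key.
These are minimal and exhaustive — every other superkey contains one of them.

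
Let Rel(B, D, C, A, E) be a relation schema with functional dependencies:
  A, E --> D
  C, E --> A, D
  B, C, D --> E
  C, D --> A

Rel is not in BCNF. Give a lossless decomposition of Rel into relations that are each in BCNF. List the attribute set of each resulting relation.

Candidate keys of the original relation: {B, C, D}, {B, C, E}.
{A, B, C, D, E}: {A, E} determines {A, D, E} here but is not a superkey — split on A, E --> D, giving {A, D, E} and {A, B, C, E}.
{A, D, E}: every determinant is a superkey — BCNF.
{A, B, C, E}: {C, E} determines {A, C, E} here but is not a superkey — split on C, E --> A, giving {A, C, E} and {B, C, E}.
{A, C, E}: every determinant is a superkey — BCNF.
{B, C, E}: every determinant is a superkey — BCNF.

{A, C, E}; {A, D, E}; {B, C, E}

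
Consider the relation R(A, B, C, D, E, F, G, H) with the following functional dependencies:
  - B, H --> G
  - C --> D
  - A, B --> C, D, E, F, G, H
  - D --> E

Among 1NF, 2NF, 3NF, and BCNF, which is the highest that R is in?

Candidate key: {A, B}. Prime attributes: {A, B}.
B, H --> G: {B, H}⁺ = {B, G, H}, which is not all of the attributes, so the left side is not a superkey — BCNF is violated.
B, H --> G determines the non-prime attribute {G} from a non-superkey — 3NF is violated.
No non-prime attribute depends on a proper subset of any candidate key, so 2NF holds.

2NF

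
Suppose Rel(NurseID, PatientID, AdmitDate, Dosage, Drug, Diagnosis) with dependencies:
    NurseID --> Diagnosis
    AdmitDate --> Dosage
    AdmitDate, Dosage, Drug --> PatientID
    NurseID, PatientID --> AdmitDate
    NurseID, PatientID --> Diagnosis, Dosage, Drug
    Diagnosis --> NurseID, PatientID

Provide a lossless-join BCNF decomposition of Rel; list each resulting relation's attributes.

{AdmitDate, Diagnosis, Drug, NurseID}; {AdmitDate, Dosage}; {AdmitDate, Drug, PatientID}

Candidate keys of the original relation: {Diagnosis}, {NurseID}.
{AdmitDate, Diagnosis, Dosage, Drug, NurseID, PatientID}: {AdmitDate} determines {AdmitDate, Dosage} here but is not a superkey — split on AdmitDate --> Dosage, giving {AdmitDate, Dosage} and {AdmitDate, Diagnosis, Drug, NurseID, PatientID}.
{AdmitDate, Dosage} has no BCNF violation.
{AdmitDate, Diagnosis, Drug, NurseID, PatientID}: {AdmitDate, Drug} determines {AdmitDate, Drug, PatientID} here but is not a superkey — split on AdmitDate, Drug --> PatientID, giving {AdmitDate, Drug, PatientID} and {AdmitDate, Diagnosis, Drug, NurseID}.
{AdmitDate, Drug, PatientID} has no BCNF violation.
{AdmitDate, Diagnosis, Drug, NurseID} has no BCNF violation.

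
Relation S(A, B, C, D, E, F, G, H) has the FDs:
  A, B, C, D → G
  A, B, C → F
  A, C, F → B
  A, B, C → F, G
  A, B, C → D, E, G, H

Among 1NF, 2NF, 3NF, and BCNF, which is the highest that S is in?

BCNF

Candidate keys: {A, B, C}, {A, C, F}. Prime attributes: {A, B, C, F}.
Every FD has a superkey on the left, so the relation is in BCNF.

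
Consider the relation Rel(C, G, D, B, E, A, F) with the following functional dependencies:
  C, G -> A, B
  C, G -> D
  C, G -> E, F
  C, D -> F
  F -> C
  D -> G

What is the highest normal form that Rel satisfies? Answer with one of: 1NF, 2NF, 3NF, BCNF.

Candidate keys: {C, D}, {C, G}, {D, F}, {F, G}. Prime attributes: {C, D, F, G}.
F -> C: {F}⁺ = {C, F}, which is not all of the attributes, so the left side is not a superkey — BCNF is violated.
Since {C} ⊆ prime attributes and every other non-superkey FD also has a prime right side, the schema is in 3NF.

3NF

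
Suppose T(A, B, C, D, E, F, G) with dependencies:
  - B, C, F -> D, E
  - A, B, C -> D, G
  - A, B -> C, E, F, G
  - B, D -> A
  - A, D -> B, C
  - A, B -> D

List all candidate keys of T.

{A, B}, {A, D}, {B, C, F}, {B, D}

{A, B}⁺ = {A, B, C, D, E, F, G} — all of the relation — so {A, B} is a candidate key.
{A, D}⁺ = {A, B, C, D, E, F, G} — all of the relation — so {A, D} is a candidate key.
{B, D}⁺ = {A, B, C, D, E, F, G} — all of the relation — so {B, D} is a candidate key.
{B, C, F}⁺ = {A, B, C, D, E, F, G} — all of the relation — so {B, C, F} is a candidate key.
These are minimal and exhaustive — every other superkey contains one of them.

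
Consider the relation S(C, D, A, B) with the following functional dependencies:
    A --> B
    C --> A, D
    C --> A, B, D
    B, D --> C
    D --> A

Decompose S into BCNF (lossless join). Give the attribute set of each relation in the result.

{A, B}; {A, C, D}

Candidate keys of the original relation: {C}, {D}.
Within {A, B, C, D}: {A}⁺ ∩ {A, B, C, D} = {A, B}, not the whole set, so A --> B violates BCNF; decompose into {A, B} and {A, C, D}.
{A, B}: every determinant is a superkey — BCNF.
{A, C, D}: every determinant is a superkey — BCNF.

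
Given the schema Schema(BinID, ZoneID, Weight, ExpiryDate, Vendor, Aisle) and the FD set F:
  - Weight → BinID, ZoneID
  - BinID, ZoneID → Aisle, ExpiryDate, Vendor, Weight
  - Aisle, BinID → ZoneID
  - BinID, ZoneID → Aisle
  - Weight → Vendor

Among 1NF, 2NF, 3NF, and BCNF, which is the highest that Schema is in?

BCNF

Candidate keys: {Aisle, BinID}, {BinID, ZoneID}, {Weight}. Prime attributes: {Aisle, BinID, Weight, ZoneID}.
Each dependency's left side is a superkey — BCNF holds.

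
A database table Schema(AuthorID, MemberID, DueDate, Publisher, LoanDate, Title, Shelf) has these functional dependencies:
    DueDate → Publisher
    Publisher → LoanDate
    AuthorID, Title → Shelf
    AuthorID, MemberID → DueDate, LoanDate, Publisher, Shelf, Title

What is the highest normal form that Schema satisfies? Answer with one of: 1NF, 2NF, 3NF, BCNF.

2NF

Candidate key: {AuthorID, MemberID}. Prime attributes: {AuthorID, MemberID}.
DueDate → Publisher breaks BCNF: {DueDate}⁺ = {DueDate, LoanDate, Publisher}, so {DueDate} is not a superkey.
Because {Publisher} is non-prime and the left side of DueDate → Publisher is not a superkey, the relation is not in 3NF.
No non-prime attribute depends on a proper subset of any candidate key, so 2NF holds.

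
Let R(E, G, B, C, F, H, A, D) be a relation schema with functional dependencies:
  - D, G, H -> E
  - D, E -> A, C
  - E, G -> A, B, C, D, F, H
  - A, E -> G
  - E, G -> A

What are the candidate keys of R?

Closure of {A, E} is {A, B, C, D, E, F, G, H}, the whole schema; {A, E} is a candidate key.
Closure of {D, E} is {A, B, C, D, E, F, G, H}, the whole schema; {D, E} is a candidate key.
Closure of {E, G} is {A, B, C, D, E, F, G, H}, the whole schema; {E, G} is a candidate key.
Closure of {D, G, H} is {A, B, C, D, E, F, G, H}, the whole schema; {D, G, H} is a candidate key.
No proper subset of any of these is a key, and no other minimal superkey exists.

{A, E}, {D, E}, {D, G, H}, {E, G}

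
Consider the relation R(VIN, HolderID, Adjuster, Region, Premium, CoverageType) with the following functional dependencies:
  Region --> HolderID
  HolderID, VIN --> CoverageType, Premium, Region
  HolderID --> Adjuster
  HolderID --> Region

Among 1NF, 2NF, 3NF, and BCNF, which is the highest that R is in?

1NF

Candidate keys: {HolderID, VIN}, {Region, VIN}. Prime attributes: {HolderID, Region, VIN}.
Region --> HolderID breaks BCNF: {Region}⁺ = {Adjuster, HolderID, Region}, so {Region} is not a superkey.
HolderID --> Adjuster determines the non-prime attribute {Adjuster} from a non-superkey — 3NF is violated.
Since {HolderID} ⊂ {HolderID, VIN} and {HolderID}⁺ ⊇ {Adjuster} with {Adjuster} non-prime, there is a partial dependency; 2NF fails.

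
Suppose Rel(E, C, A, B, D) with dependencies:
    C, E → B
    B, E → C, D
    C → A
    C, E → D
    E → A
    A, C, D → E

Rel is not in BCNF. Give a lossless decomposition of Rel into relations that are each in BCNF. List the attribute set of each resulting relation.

{A, C}; {B, C, D, E}

Candidate keys of the original relation: {B, E}, {C, D}, {C, E}.
Within {A, B, C, D, E}: {C}⁺ ∩ {A, B, C, D, E} = {A, C}, not the whole set, so C → A violates BCNF; decompose into {A, C} and {B, C, D, E}.
{A, C} is in BCNF.
{B, C, D, E} is in BCNF.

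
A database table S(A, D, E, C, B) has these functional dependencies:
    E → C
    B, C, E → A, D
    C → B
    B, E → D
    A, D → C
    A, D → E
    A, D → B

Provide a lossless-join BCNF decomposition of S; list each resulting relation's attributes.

Candidate keys of the original relation: {A, D}, {E}.
Within {A, B, C, D, E}: {C}⁺ ∩ {A, B, C, D, E} = {B, C}, not the whole set, so C → B violates BCNF; decompose into {B, C} and {A, C, D, E}.
{B, C} has no BCNF violation.
{A, C, D, E} has no BCNF violation.

{A, C, D, E}; {B, C}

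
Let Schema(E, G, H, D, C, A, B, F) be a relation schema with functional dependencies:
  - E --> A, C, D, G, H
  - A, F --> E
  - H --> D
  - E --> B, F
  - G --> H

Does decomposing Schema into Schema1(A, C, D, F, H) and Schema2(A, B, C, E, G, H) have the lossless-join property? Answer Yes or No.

No

Schema1 ∩ Schema2 = {A, C, H}; its closure under F is {A, C, D, H}.
The closure covers neither Schema1 nor Schema2 entirely; the join is not lossless.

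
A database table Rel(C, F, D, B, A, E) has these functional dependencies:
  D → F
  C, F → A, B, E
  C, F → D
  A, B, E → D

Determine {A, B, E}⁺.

Start with {A, B, E}.
A, B, E → D applies; add {D} → now {A, B, D, E}.
D → F applies; add {F} → now {A, B, D, E, F}.
No further FD applies.

{A, B, D, E, F}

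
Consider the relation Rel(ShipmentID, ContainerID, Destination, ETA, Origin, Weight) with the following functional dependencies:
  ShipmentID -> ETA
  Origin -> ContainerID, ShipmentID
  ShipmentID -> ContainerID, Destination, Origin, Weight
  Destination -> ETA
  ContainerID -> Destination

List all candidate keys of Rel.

{Origin}⁺ = {ContainerID, Destination, ETA, Origin, ShipmentID, Weight} — all of the relation — so {Origin} is a candidate key.
{ShipmentID}⁺ = {ContainerID, Destination, ETA, Origin, ShipmentID, Weight} — all of the relation — so {ShipmentID} is a candidate key.
No proper subset of any of these is a key, and no other minimal superkey exists.

{Origin}, {ShipmentID}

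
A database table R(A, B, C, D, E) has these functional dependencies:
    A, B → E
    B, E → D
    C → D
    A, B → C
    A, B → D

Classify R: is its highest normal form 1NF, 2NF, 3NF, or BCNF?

Candidate key: {A, B}. Prime attributes: {A, B}.
B, E → D: {B, E}⁺ = {B, D, E}, which is not all of the attributes, so the left side is not a superkey — BCNF is violated.
B, E → D has non-prime {D} on the right and a non-superkey on the left, so 3NF fails.
No non-prime attribute depends on a proper subset of any candidate key, so 2NF holds.

2NF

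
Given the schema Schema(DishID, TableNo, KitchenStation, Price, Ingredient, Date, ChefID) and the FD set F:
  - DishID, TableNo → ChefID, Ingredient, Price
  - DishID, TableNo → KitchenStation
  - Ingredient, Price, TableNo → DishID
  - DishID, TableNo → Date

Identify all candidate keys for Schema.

{DishID, TableNo}, {Ingredient, Price, TableNo}

Attributes never on any right-hand side: {TableNo} — every candidate key must contain it.
{DishID, TableNo}⁺ = {ChefID, Date, DishID, Ingredient, KitchenStation, Price, TableNo} — all of the relation — so {DishID, TableNo} is a candidate key.
{Ingredient, Price, TableNo}⁺ = {ChefID, Date, DishID, Ingredient, KitchenStation, Price, TableNo} — all of the relation — so {Ingredient, Price, TableNo} is a candidate key.
These are minimal and exhaustive — every other superkey contains one of them.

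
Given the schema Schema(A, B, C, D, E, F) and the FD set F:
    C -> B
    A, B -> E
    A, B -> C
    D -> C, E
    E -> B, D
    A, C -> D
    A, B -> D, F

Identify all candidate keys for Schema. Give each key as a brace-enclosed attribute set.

{A, B}, {A, C}, {A, D}, {A, E}

{A} never appears on the right of any FD, so every key must include it.
{A, B}⁺ = {A, B, C, D, E, F} — all of the relation — so {A, B} is a candidate key.
{A, C}⁺ = {A, B, C, D, E, F} — all of the relation — so {A, C} is a candidate key.
{A, D}⁺ = {A, B, C, D, E, F} — all of the relation — so {A, D} is a candidate key.
{A, E}⁺ = {A, B, C, D, E, F} — all of the relation — so {A, E} is a candidate key.
These are minimal and exhaustive — every other superkey contains one of them.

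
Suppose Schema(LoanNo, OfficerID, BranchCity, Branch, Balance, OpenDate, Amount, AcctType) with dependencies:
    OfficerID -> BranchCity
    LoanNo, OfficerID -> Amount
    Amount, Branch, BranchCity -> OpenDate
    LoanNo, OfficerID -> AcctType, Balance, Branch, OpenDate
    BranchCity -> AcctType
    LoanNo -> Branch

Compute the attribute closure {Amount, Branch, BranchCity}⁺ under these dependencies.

Start with {Amount, Branch, BranchCity}.
Amount, Branch, BranchCity -> OpenDate applies; add {OpenDate} → now {Amount, Branch, BranchCity, OpenDate}.
BranchCity -> AcctType applies; add {AcctType} → now {AcctType, Amount, Branch, BranchCity, OpenDate}.
No further FD applies.

{AcctType, Amount, Branch, BranchCity, OpenDate}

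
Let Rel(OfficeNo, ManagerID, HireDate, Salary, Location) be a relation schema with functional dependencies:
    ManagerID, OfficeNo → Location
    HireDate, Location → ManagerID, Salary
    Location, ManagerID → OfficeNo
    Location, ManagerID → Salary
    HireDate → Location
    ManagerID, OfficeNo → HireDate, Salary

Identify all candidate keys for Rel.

{HireDate}, {Location, ManagerID}, {ManagerID, OfficeNo}

Closure of {HireDate} is {HireDate, Location, ManagerID, OfficeNo, Salary}, the whole schema; {HireDate} is a candidate key.
Closure of {Location, ManagerID} is {HireDate, Location, ManagerID, OfficeNo, Salary}, the whole schema; {Location, ManagerID} is a candidate key.
Closure of {ManagerID, OfficeNo} is {HireDate, Location, ManagerID, OfficeNo, Salary}, the whole schema; {ManagerID, OfficeNo} is a candidate key.
These are minimal and exhaustive — every other superkey contains one of them.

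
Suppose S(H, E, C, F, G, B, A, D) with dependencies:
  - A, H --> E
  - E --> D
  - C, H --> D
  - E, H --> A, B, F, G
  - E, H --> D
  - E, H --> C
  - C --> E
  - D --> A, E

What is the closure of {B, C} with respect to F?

{A, B, C, D, E}

Start with {B, C}.
C --> E applies; add {E} → now {B, C, E}.
E --> D applies; add {D} → now {B, C, D, E}.
D --> A, E applies; add {A} → now {A, B, C, D, E}.
No further FD applies.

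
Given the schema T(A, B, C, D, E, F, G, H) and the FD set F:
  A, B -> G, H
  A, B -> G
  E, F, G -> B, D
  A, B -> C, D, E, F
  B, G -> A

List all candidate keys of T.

Closure of {A, B} is {A, B, C, D, E, F, G, H}, the whole schema; {A, B} is a candidate key.
Closure of {B, G} is {A, B, C, D, E, F, G, H}, the whole schema; {B, G} is a candidate key.
Closure of {E, F, G} is {A, B, C, D, E, F, G, H}, the whole schema; {E, F, G} is a candidate key.
Any other superkey properly contains one of these, so there are no further candidate keys.

{A, B}, {B, G}, {E, F, G}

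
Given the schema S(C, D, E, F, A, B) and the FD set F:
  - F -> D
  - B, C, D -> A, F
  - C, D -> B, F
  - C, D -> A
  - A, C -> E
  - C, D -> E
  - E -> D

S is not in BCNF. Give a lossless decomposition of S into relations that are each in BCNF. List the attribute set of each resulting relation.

Candidate keys of the original relation: {A, C}, {C, D}, {C, E}, {C, F}.
{A, B, C, D, E, F}: {F} determines {D, F} here but is not a superkey — split on F -> D, giving {D, F} and {A, B, C, E, F}.
{D, F} is in BCNF.
{A, B, C, E, F} is in BCNF.

{A, B, C, E, F}; {D, F}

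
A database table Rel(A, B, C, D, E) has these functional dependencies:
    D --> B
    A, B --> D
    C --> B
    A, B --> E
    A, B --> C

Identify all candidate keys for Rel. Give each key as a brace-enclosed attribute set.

{A, B}, {A, C}, {A, D}

No FD produces {A}, so it must be in every candidate key.
Closure of {A, B} is {A, B, C, D, E}, the whole schema; {A, B} is a candidate key.
Closure of {A, C} is {A, B, C, D, E}, the whole schema; {A, C} is a candidate key.
Closure of {A, D} is {A, B, C, D, E}, the whole schema; {A, D} is a candidate key.
Any other superkey properly contains one of these, so there are no further candidate keys.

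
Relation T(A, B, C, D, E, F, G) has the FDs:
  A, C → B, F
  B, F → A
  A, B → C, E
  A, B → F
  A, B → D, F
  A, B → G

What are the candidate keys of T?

{A, B} is a candidate key since {A, B}⁺ = {A, B, C, D, E, F, G} covers every attribute.
{A, C} is a candidate key since {A, C}⁺ = {A, B, C, D, E, F, G} covers every attribute.
{B, F} is a candidate key since {B, F}⁺ = {A, B, C, D, E, F, G} covers every attribute.
No proper subset of any of these is a key, and no other minimal superkey exists.

{A, B}, {A, C}, {B, F}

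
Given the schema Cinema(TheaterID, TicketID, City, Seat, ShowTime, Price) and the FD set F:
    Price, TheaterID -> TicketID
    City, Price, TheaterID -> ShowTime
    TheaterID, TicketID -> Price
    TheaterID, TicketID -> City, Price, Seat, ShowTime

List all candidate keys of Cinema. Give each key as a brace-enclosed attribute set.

{TheaterID} never appears on the right of any FD, so every key must include it.
{Price, TheaterID} is a candidate key since {Price, TheaterID}⁺ = {City, Price, Seat, ShowTime, TheaterID, TicketID} covers every attribute.
{TheaterID, TicketID} is a candidate key since {TheaterID, TicketID}⁺ = {City, Price, Seat, ShowTime, TheaterID, TicketID} covers every attribute.
No proper subset of any of these is a key, and no other minimal superkey exists.

{Price, TheaterID}, {TheaterID, TicketID}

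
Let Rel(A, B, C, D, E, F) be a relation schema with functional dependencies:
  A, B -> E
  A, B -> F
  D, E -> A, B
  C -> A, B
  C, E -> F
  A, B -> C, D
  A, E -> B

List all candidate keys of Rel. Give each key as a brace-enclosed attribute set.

{A, B}, {A, E}, {C}, {D, E}

{C}⁺ = {A, B, C, D, E, F}, which is every attribute, so {C} is a candidate key.
{A, B}⁺ = {A, B, C, D, E, F}, which is every attribute, so {A, B} is a candidate key.
{A, E}⁺ = {A, B, C, D, E, F}, which is every attribute, so {A, E} is a candidate key.
{D, E}⁺ = {A, B, C, D, E, F}, which is every attribute, so {D, E} is a candidate key.
Any other superkey properly contains one of these, so there are no further candidate keys.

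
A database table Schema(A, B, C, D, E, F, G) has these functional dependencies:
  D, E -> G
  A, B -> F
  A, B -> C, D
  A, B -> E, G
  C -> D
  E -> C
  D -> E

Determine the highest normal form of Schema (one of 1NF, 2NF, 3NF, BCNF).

2NF

Candidate key: {A, B}. Prime attributes: {A, B}.
D, E -> G breaks BCNF: {D, E}⁺ = {C, D, E, G}, so {D, E} is not a superkey.
D, E -> G determines the non-prime attribute {G} from a non-superkey — 3NF is violated.
Checking every proper subset of each key, none determines a non-prime attribute — 2NF is satisfied.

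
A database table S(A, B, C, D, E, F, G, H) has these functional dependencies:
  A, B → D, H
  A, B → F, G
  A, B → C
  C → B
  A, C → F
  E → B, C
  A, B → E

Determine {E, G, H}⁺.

Start with {E, G, H}.
E → B, C applies; add {B, C} → now {B, C, E, G, H}.
No further FD applies.

{B, C, E, G, H}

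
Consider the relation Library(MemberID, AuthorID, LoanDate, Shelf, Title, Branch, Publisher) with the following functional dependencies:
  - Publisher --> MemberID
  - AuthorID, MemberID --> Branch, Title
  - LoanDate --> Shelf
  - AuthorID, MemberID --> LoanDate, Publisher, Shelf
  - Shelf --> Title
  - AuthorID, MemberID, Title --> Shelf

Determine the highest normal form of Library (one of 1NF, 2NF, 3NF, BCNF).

Candidate keys: {AuthorID, MemberID}, {AuthorID, Publisher}. Prime attributes: {AuthorID, MemberID, Publisher}.
For Publisher --> MemberID we have {Publisher}⁺ = {MemberID, Publisher}; {Publisher} is not a superkey, so BCNF fails.
LoanDate --> Shelf determines the non-prime attribute {Shelf} from a non-superkey — 3NF is violated.
No non-prime attribute depends on a proper subset of any candidate key, so 2NF holds.

2NF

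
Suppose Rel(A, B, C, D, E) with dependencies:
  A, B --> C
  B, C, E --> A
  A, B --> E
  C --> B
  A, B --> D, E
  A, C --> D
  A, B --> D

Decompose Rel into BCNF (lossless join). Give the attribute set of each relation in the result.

Candidate keys of the original relation: {A, B}, {A, C}, {C, E}.
{A, B, C, D, E}: {C} determines {B, C} here but is not a superkey — split on C --> B, giving {B, C} and {A, C, D, E}.
{B, C}: every determinant is a superkey — BCNF.
{A, C, D, E}: every determinant is a superkey — BCNF.

{A, C, D, E}; {B, C}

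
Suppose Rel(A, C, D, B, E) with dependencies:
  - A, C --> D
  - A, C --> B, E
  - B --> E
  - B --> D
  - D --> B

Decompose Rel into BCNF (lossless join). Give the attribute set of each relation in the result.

{A, B, C}; {B, D, E}

Candidate key of the original relation: {A, C}.
Within {A, B, C, D, E}: {B}⁺ ∩ {A, B, C, D, E} = {B, D, E}, not the whole set, so B --> D, E violates BCNF; decompose into {B, D, E} and {A, B, C}.
{B, D, E} is in BCNF.
{A, B, C} is in BCNF.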